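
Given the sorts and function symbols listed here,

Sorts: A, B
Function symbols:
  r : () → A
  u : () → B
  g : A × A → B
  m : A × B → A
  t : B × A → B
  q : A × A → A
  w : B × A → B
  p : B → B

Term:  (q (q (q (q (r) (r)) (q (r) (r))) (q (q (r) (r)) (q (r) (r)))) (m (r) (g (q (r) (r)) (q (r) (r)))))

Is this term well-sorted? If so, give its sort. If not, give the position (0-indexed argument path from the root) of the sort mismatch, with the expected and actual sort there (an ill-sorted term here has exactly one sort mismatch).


well-sorted; sort = A

        (r) : A
        (r) : A
      (q (r) (r)) : A
        (r) : A
        (r) : A
      (q (r) (r)) : A
    (q (q (r) (r)) (q (r) (r))) : A
        (r) : A
        (r) : A
      (q (r) (r)) : A
        (r) : A
        (r) : A
      (q (r) (r)) : A
    (q (q (r) (r)) (q (r) (r))) : A
  (q (q (q (r) (r)) (q (r) (r))) (q (q (r) (r)) (q (r) (r)))) : A
    (r) : A
        (r) : A
        (r) : A
      (q (r) (r)) : A
        (r) : A
        (r) : A
      (q (r) (r)) : A
    (g (q (r) (r)) (q (r) (r))) : B
  (m (r) (g (q (r) (r)) (q (r) (r)))) : A
(q (q (q (q (r) (r)) (q (r) (r))) (q (q (r) (r)) (q (r) (r)))) (m (r) (g (q (r) (r)) (q (r) (r))))) : A


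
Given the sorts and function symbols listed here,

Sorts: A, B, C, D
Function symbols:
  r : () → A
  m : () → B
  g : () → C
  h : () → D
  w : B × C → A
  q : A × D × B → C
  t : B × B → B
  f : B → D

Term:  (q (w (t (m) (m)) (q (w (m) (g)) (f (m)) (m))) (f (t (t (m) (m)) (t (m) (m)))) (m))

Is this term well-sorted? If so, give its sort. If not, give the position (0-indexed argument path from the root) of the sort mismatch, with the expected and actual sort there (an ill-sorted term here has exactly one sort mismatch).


      (m) : B
      (m) : B
    (t (m) (m)) : B
        (m) : B
        (g) : C
      (w (m) (g)) : A
        (m) : B
      (f (m)) : D
      (m) : B
    (q (w (m) (g)) (f (m)) (m)) : C
  (w (t (m) (m)) (q (w (m) (g)) (f (m)) (m))) : A
        (m) : B
        (m) : B
      (t (m) (m)) : B
        (m) : B
        (m) : B
      (t (m) (m)) : B
    (t (t (m) (m)) (t (m) (m))) : B
  (f (t (t (m) (m)) (t (m) (m)))) : D
  (m) : B
(q (w (t (m) (m)) (q (w (m) (g)) (f (m)) (m))) (f (t (t (m) (m)) (t (m) (m)))) (m)) : C

well-sorted; sort = C


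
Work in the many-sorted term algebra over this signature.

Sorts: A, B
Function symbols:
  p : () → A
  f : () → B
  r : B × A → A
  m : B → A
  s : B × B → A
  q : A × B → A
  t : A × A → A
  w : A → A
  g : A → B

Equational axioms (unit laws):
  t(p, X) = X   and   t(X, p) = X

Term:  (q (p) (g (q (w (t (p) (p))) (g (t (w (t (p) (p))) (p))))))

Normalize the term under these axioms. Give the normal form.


1. (q (p) (g (q (w (t (p) (p))) (g (t (w (t (p) (p))) (p))))))  →  (q (p) (g (q (w (p)) (g (t (w (t (p) (p))) (p))))))
2. (q (p) (g (q (w (p)) (g (t (w (t (p) (p))) (p))))))  →  (q (p) (g (q (w (p)) (g (w (t (p) (p)))))))
3. (q (p) (g (q (w (p)) (g (w (t (p) (p)))))))  →  (q (p) (g (q (w (p)) (g (w (p))))))

normal form = (q (p) (g (q (w (p)) (g (w (p))))))


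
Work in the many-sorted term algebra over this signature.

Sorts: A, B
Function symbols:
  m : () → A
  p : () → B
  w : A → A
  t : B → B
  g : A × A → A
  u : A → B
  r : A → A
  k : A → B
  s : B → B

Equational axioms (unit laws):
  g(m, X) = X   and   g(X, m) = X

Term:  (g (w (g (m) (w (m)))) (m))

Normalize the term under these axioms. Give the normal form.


normal form = (w (w (m)))

1. (g (w (g (m) (w (m)))) (m))  →  (w (g (m) (w (m))))
2. (w (g (m) (w (m))))  →  (w (w (m)))


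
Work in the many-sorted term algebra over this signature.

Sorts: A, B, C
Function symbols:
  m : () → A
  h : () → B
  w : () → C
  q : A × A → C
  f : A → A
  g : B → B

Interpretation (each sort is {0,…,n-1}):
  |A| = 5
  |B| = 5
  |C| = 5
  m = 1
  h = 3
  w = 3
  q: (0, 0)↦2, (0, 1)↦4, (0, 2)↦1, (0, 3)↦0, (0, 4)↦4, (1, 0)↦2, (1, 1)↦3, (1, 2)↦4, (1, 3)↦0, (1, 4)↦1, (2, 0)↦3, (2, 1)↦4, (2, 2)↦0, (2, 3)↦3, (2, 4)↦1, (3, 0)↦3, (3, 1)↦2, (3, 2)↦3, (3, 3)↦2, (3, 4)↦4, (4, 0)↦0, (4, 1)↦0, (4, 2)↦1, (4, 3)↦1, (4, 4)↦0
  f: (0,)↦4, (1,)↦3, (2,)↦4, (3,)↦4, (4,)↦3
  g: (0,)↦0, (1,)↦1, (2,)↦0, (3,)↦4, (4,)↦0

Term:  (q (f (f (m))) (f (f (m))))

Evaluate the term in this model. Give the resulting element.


value = 0

  m = 1
  (f (m)) = f(1,) = 3
  (f (f (m))) = f(3,) = 4
  m = 1
  (f (m)) = f(1,) = 3
  (f (f (m))) = f(3,) = 4
  (q (f (f (m))) (f (f (m)))) = q(4, 4) = 0


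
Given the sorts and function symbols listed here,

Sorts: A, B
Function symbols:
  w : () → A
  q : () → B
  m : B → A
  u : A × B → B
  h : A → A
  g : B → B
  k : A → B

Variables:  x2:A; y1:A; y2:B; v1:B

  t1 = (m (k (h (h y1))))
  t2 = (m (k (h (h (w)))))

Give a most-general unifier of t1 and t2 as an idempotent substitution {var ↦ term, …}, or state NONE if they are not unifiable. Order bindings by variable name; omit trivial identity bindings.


{y1 ↦ (w)}


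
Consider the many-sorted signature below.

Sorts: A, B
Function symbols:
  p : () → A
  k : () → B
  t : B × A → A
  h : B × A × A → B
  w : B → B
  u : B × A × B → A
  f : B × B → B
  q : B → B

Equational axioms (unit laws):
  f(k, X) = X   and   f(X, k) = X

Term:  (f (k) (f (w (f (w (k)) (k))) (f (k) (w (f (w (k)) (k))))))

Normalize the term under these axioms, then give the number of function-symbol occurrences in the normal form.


1. (f (k) (f (w (f (w (k)) (k))) (f (k) (w (f (w (k)) (k))))))  →  (f (w (f (w (k)) (k))) (f (k) (w (f (w (k)) (k)))))
2. (f (w (f (w (k)) (k))) (f (k) (w (f (w (k)) (k)))))  →  (f (w (w (k))) (f (k) (w (f (w (k)) (k)))))
3. (f (w (w (k))) (f (k) (w (f (w (k)) (k)))))  →  (f (w (w (k))) (w (f (w (k)) (k))))
4. (f (w (w (k))) (w (f (w (k)) (k))))  →  (f (w (w (k))) (w (w (k))))
normal form: (f (w (w (k))) (w (w (k))))

size = 7


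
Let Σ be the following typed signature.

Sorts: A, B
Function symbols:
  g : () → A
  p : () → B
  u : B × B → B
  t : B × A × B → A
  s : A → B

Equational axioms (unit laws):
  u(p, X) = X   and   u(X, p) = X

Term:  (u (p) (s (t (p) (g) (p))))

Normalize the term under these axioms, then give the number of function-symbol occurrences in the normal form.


1. (u (p) (s (t (p) (g) (p))))  →  (s (t (p) (g) (p)))
normal form: (s (t (p) (g) (p)))

size = 5


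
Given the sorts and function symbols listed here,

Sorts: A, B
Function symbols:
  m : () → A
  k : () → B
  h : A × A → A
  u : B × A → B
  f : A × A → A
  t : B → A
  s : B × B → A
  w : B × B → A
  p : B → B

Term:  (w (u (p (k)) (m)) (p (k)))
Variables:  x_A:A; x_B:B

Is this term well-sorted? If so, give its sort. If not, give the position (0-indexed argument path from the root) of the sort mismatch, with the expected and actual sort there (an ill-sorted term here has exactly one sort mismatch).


well-sorted; sort = A

      (k) : B
    (p (k)) : B
    (m) : A
  (u (p (k)) (m)) : B
    (k) : B
  (p (k)) : B
(w (u (p (k)) (m)) (p (k))) : A


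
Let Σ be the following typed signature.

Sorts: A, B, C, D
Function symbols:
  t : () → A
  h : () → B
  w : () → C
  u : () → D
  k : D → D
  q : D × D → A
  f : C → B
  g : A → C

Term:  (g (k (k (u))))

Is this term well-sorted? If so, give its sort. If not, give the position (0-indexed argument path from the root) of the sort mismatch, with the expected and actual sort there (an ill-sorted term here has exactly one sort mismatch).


ill-sorted at position [0]: expected A, got D

      (u) : D
    (k (u)) : D
  (k (k (u))) : D
(g (k (k (u)))) : ✗ arg 0 at [0] has sort D, expected A


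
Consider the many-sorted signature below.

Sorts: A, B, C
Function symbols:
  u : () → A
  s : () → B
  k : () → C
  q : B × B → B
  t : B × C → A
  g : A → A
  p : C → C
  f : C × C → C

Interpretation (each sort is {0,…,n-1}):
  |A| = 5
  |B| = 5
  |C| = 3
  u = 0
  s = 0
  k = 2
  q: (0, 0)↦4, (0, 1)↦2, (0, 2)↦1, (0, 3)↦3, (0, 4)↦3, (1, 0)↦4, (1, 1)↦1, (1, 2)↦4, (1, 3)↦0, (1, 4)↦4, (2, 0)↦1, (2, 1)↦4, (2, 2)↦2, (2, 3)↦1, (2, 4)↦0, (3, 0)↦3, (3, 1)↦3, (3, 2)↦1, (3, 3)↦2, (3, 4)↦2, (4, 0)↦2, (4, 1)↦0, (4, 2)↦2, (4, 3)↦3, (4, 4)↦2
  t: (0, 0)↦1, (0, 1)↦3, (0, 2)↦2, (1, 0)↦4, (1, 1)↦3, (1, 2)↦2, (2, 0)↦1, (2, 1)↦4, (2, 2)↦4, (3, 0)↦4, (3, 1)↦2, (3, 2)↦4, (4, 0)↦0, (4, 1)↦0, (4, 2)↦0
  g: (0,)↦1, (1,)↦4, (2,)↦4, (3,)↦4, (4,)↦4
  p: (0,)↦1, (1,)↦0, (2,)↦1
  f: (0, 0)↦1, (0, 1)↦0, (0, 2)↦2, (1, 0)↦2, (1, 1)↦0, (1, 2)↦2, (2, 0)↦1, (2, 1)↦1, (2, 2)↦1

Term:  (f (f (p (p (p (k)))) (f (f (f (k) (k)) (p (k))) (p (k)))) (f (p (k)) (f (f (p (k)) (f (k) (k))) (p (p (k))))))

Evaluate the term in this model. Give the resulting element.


value = 1

  k = 2
  (p (k)) = p(2,) = 1
  (p (p (k))) = p(1,) = 0
  (p (p (p (k)))) = p(0,) = 1
  k = 2
  k = 2
  (f (k) (k)) = f(2, 2) = 1
  k = 2
  (p (k)) = p(2,) = 1
  (f (f (k) (k)) (p (k))) = f(1, 1) = 0
  k = 2
  (p (k)) = p(2,) = 1
  (f (f (f (k) (k)) (p (k))) (p (k))) = f(0, 1) = 0
  (f (p (p (p (k)))) (f (f (f (k) (k)) (p (k))) (p (k)))) = f(1, 0) = 2
  k = 2
  (p (k)) = p(2,) = 1
  k = 2
  (p (k)) = p(2,) = 1
  k = 2
  k = 2
  (f (k) (k)) = f(2, 2) = 1
  (f (p (k)) (f (k) (k))) = f(1, 1) = 0
  k = 2
  (p (k)) = p(2,) = 1
  (p (p (k))) = p(1,) = 0
  (f (f (p (k)) (f (k) (k))) (p (p (k)))) = f(0, 0) = 1
  (f (p (k)) (f (f (p (k)) (f (k) (k))) (p (p (k))))) = f(1, 1) = 0
  (f (f (p (p (p (k)))) (f (f (f (k) (k)) (p (k))) (p (k)))) (f (p (k)) (f (f (p (k)) (f (k) (k))) (p (p (k)))))) = f(2, 0) = 1


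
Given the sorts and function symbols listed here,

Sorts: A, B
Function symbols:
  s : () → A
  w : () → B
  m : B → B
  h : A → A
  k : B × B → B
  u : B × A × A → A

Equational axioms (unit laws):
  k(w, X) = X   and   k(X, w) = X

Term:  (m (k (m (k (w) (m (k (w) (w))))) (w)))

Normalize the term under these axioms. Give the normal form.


normal form = (m (m (m (w))))

1. (m (k (m (k (w) (m (k (w) (w))))) (w)))  →  (m (m (k (w) (m (k (w) (w))))))
2. (m (m (k (w) (m (k (w) (w))))))  →  (m (m (m (k (w) (w)))))
3. (m (m (m (k (w) (w)))))  →  (m (m (m (w))))


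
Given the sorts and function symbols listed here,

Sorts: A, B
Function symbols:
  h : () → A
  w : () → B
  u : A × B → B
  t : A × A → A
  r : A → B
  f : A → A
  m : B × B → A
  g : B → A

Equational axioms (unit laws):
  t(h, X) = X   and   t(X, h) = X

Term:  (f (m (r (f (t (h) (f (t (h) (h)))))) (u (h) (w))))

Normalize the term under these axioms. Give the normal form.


normal form = (f (m (r (f (f (h)))) (u (h) (w))))

1. (f (m (r (f (t (h) (f (t (h) (h)))))) (u (h) (w))))  →  (f (m (r (f (f (t (h) (h))))) (u (h) (w))))
2. (f (m (r (f (f (t (h) (h))))) (u (h) (w))))  →  (f (m (r (f (f (h)))) (u (h) (w))))


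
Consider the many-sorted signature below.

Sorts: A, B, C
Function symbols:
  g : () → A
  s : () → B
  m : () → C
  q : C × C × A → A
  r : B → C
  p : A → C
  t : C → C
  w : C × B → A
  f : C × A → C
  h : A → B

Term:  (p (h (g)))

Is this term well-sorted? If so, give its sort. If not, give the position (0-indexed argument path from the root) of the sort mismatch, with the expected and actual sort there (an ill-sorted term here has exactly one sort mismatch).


ill-sorted at position [0]: expected A, got B

    (g) : A
  (h (g)) : B
(p (h (g))) : ✗ arg 0 at [0] has sort B, expected A


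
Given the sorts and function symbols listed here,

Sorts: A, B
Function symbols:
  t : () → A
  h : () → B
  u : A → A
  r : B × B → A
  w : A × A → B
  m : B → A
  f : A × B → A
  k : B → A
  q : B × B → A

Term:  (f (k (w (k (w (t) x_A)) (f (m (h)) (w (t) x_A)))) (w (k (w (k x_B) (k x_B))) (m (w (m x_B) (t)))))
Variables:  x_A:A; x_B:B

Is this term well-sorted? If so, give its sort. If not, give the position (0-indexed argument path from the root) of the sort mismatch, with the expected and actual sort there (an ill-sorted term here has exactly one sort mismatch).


well-sorted; sort = A

          (t) : A
          x_A : A
        (w (t) x_A) : B
      (k (w (t) x_A)) : A
          (h) : B
        (m (h)) : A
          (t) : A
          x_A : A
        (w (t) x_A) : B
      (f (m (h)) (w (t) x_A)) : A
    (w (k (w (t) x_A)) (f (m (h)) (w (t) x_A))) : B
  (k (w (k (w (t) x_A)) (f (m (h)) (w (t) x_A)))) : A
          x_B : B
        (k x_B) : A
          x_B : B
        (k x_B) : A
      (w (k x_B) (k x_B)) : B
    (k (w (k x_B) (k x_B))) : A
          x_B : B
        (m x_B) : A
        (t) : A
      (w (m x_B) (t)) : B
    (m (w (m x_B) (t))) : A
  (w (k (w (k x_B) (k x_B))) (m (w (m x_B) (t)))) : B
(f (k (w (k (w (t) x_A)) (f (m (h)) (w (t) x_A)))) (w (k (w (k x_B) (k x_B))) (m (w (m x_B) (t))))) : A


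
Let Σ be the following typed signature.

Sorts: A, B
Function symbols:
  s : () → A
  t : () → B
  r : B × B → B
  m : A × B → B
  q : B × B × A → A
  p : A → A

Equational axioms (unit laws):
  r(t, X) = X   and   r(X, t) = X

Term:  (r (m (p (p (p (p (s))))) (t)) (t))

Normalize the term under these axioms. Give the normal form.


normal form = (m (p (p (p (p (s))))) (t))

1. (r (m (p (p (p (p (s))))) (t)) (t))  →  (m (p (p (p (p (s))))) (t))


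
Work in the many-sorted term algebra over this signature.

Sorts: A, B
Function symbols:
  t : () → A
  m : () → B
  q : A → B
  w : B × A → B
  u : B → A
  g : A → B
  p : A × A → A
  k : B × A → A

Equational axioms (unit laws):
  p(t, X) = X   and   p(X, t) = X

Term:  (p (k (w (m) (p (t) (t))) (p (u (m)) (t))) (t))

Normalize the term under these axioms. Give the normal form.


normal form = (k (w (m) (t)) (u (m)))

1. (p (k (w (m) (p (t) (t))) (p (u (m)) (t))) (t))  →  (k (w (m) (p (t) (t))) (p (u (m)) (t)))
2. (k (w (m) (p (t) (t))) (p (u (m)) (t)))  →  (k (w (m) (t)) (p (u (m)) (t)))
3. (k (w (m) (t)) (p (u (m)) (t)))  →  (k (w (m) (t)) (u (m)))


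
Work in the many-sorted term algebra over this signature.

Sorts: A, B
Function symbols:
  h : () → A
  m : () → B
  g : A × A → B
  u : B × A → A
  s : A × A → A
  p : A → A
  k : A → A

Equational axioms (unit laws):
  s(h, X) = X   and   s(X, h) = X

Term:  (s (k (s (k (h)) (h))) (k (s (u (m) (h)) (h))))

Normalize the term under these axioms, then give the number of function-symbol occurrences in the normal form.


1. (s (k (s (k (h)) (h))) (k (s (u (m) (h)) (h))))  →  (s (k (k (h))) (k (s (u (m) (h)) (h))))
2. (s (k (k (h))) (k (s (u (m) (h)) (h))))  →  (s (k (k (h))) (k (u (m) (h))))
normal form: (s (k (k (h))) (k (u (m) (h))))

size = 8


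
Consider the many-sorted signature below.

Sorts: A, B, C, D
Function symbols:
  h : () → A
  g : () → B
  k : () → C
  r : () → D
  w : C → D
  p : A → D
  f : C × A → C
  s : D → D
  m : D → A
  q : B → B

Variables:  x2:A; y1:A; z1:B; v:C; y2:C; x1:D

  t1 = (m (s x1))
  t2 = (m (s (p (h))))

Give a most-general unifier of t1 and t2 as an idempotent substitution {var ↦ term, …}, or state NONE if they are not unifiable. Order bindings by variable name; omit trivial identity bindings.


{x1 ↦ (p (h))}


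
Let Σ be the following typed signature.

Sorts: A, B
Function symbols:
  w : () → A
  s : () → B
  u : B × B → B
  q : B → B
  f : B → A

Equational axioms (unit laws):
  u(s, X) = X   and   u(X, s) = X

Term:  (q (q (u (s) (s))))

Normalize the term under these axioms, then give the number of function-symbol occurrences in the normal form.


size = 3

1. (q (q (u (s) (s))))  →  (q (q (s)))
normal form: (q (q (s)))


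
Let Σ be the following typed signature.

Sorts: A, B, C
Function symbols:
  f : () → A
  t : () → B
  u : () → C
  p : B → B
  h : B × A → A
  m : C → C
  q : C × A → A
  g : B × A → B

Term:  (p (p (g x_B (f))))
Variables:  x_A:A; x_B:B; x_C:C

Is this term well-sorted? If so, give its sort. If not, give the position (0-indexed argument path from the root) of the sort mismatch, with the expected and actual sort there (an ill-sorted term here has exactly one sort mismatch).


well-sorted; sort = B

      x_B : B
      (f) : A
    (g x_B (f)) : B
  (p (g x_B (f))) : B
(p (p (g x_B (f)))) : B


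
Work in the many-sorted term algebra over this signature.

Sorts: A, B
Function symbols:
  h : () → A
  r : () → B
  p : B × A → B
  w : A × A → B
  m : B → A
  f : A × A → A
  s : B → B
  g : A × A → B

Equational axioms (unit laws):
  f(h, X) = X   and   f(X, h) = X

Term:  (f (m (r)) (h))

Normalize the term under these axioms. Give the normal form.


1. (f (m (r)) (h))  →  (m (r))

normal form = (m (r))


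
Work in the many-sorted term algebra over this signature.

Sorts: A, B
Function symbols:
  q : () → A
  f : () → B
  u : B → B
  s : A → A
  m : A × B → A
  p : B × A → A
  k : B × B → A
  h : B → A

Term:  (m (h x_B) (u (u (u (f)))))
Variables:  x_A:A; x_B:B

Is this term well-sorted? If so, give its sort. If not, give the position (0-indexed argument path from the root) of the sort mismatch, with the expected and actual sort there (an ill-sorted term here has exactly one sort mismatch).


well-sorted; sort = A

    x_B : B
  (h x_B) : A
        (f) : B
      (u (f)) : B
    (u (u (f))) : B
  (u (u (u (f)))) : B
(m (h x_B) (u (u (u (f))))) : A


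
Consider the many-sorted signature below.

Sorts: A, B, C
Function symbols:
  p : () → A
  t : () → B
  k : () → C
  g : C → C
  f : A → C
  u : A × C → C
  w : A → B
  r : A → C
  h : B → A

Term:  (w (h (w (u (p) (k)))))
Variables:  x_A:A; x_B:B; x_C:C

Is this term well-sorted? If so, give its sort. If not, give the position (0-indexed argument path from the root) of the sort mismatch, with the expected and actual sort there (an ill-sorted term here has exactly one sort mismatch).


ill-sorted at position [0, 0, 0]: expected A, got C

        (p) : A
        (k) : C
      (u (p) (k)) : C
    (w (u (p) (k))) : ✗ arg 0 at [0, 0, 0] has sort C, expected A


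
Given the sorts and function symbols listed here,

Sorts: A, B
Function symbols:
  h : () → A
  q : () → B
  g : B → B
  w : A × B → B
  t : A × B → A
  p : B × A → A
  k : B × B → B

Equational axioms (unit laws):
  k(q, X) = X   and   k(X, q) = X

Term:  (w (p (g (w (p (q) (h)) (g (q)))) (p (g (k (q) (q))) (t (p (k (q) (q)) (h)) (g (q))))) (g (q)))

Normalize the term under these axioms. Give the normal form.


1. (w (p (g (w (p (q) (h)) (g (q)))) (p (g (k (q) (q))) (t (p (k (q) (q)) (h)) (g (q))))) (g (q)))  →  (w (p (g (w (p (q) (h)) (g (q)))) (p (g (q)) (t (p (k (q) (q)) (h)) (g (q))))) (g (q)))
2. (w (p (g (w (p (q) (h)) (g (q)))) (p (g (q)) (t (p (k (q) (q)) (h)) (g (q))))) (g (q)))  →  (w (p (g (w (p (q) (h)) (g (q)))) (p (g (q)) (t (p (q) (h)) (g (q))))) (g (q)))

normal form = (w (p (g (w (p (q) (h)) (g (q)))) (p (g (q)) (t (p (q) (h)) (g (q))))) (g (q)))


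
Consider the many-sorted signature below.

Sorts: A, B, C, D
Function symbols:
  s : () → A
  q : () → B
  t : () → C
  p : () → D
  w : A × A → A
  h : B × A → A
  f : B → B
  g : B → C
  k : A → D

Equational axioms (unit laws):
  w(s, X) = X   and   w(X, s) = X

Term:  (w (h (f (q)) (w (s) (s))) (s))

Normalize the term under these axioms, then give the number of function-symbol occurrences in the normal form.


size = 4

1. (w (h (f (q)) (w (s) (s))) (s))  →  (h (f (q)) (w (s) (s)))
2. (h (f (q)) (w (s) (s)))  →  (h (f (q)) (s))
normal form: (h (f (q)) (s))


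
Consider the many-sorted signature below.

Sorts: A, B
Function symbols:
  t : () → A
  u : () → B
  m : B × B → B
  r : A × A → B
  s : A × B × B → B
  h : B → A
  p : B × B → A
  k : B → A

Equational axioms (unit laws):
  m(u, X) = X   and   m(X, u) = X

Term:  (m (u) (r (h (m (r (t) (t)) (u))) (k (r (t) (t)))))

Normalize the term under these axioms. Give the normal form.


1. (m (u) (r (h (m (r (t) (t)) (u))) (k (r (t) (t)))))  →  (r (h (m (r (t) (t)) (u))) (k (r (t) (t))))
2. (r (h (m (r (t) (t)) (u))) (k (r (t) (t))))  →  (r (h (r (t) (t))) (k (r (t) (t))))

normal form = (r (h (r (t) (t))) (k (r (t) (t))))


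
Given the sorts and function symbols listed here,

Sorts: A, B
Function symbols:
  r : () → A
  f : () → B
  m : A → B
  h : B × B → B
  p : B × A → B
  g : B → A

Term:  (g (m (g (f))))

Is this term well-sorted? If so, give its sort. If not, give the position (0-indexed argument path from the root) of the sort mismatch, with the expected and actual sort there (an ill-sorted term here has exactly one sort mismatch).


      (f) : B
    (g (f)) : A
  (m (g (f))) : B
(g (m (g (f)))) : A

well-sorted; sort = A


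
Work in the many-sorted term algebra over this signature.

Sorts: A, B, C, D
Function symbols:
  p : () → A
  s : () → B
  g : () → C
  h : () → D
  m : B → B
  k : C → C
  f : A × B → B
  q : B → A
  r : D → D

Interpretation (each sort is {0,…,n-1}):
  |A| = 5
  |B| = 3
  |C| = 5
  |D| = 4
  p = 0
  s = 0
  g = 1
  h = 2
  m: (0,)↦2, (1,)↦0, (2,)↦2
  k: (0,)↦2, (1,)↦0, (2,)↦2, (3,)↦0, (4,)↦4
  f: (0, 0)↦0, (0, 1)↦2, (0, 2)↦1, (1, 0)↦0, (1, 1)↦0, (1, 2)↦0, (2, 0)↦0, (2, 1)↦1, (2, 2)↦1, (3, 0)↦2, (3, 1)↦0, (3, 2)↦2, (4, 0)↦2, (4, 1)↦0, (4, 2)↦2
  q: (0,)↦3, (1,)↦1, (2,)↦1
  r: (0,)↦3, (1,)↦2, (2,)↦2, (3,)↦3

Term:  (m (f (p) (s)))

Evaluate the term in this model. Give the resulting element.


value = 2

  p = 0
  s = 0
  (f (p) (s)) = f(0, 0) = 0
  (m (f (p) (s))) = m(0,) = 2


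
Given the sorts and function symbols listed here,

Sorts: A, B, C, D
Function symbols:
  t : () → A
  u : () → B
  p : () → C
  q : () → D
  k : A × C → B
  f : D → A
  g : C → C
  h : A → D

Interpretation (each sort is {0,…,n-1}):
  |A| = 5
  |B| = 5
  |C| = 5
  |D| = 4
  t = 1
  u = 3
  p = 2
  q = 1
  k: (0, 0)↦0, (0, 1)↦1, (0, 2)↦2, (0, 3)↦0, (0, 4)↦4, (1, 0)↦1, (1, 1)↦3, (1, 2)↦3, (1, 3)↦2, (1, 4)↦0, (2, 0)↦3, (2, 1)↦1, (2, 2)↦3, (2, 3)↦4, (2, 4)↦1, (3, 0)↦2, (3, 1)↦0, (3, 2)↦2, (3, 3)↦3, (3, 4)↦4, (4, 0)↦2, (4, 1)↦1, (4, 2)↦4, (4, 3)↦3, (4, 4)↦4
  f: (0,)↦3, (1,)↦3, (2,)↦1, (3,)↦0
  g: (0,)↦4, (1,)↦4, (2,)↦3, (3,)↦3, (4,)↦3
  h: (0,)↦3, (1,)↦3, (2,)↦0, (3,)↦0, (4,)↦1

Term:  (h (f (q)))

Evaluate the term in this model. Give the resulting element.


  q = 1
  (f (q)) = f(1,) = 3
  (h (f (q))) = h(3,) = 0

value = 0


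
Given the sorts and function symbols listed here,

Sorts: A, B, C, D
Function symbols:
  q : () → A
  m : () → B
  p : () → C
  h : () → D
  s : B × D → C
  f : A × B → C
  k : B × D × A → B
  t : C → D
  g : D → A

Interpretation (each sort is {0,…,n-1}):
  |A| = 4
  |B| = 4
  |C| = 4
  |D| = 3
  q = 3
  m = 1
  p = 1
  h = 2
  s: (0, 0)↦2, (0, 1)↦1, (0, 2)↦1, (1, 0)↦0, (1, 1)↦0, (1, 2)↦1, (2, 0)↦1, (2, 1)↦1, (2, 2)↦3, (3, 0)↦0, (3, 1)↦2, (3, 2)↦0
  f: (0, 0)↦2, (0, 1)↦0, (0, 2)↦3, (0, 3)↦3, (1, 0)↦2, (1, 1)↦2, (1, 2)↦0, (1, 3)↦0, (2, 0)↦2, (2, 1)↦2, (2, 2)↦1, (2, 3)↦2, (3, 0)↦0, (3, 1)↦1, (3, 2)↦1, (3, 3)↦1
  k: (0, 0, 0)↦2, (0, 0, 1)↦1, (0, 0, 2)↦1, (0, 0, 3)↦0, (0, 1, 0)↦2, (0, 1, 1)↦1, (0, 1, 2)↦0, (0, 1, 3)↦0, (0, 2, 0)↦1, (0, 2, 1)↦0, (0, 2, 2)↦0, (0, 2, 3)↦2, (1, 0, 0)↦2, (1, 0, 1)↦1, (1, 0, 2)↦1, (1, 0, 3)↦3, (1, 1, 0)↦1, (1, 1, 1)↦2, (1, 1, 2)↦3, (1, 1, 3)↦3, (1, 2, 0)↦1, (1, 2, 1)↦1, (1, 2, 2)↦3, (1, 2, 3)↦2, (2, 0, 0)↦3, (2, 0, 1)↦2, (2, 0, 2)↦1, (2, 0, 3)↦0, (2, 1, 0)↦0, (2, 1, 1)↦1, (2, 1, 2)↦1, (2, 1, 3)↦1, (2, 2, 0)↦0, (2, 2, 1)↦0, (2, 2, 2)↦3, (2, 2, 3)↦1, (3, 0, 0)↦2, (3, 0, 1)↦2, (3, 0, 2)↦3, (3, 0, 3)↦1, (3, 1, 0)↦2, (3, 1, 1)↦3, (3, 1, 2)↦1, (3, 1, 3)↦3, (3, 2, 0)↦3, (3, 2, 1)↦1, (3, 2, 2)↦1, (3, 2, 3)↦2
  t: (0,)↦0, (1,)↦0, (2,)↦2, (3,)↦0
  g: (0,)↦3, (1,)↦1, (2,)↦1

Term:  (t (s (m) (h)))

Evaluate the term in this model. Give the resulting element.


  m = 1
  h = 2
  (s (m) (h)) = s(1, 2) = 1
  (t (s (m) (h))) = t(1,) = 0

value = 0


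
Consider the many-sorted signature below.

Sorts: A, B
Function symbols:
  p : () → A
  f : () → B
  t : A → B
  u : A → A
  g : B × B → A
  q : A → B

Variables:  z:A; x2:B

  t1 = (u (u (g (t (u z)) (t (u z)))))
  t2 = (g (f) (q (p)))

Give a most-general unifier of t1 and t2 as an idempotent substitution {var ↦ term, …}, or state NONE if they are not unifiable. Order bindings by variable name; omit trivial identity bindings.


NONE (not unifiable)

head clash or occurs-check failure — not unifiable


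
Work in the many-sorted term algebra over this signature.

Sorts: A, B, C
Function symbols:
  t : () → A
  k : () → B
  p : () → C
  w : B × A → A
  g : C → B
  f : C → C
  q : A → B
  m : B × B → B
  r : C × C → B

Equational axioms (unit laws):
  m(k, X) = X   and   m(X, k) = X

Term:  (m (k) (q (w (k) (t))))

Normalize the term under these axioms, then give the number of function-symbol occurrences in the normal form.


1. (m (k) (q (w (k) (t))))  →  (q (w (k) (t)))
normal form: (q (w (k) (t)))

size = 4


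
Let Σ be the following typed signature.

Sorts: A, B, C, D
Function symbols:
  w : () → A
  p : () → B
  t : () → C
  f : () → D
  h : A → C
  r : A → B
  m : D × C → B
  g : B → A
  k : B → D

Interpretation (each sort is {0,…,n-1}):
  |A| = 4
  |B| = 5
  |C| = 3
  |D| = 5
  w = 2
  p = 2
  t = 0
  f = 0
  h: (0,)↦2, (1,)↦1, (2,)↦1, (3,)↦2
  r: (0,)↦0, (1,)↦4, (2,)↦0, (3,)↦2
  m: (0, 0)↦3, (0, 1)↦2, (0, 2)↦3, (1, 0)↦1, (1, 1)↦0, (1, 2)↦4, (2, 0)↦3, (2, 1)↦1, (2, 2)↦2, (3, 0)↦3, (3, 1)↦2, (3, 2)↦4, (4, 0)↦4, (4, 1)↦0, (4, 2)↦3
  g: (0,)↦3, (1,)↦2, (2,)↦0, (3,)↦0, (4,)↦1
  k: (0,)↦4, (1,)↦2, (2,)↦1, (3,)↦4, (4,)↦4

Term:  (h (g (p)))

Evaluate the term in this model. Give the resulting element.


  p = 2
  (g (p)) = g(2,) = 0
  (h (g (p))) = h(0,) = 2

value = 2


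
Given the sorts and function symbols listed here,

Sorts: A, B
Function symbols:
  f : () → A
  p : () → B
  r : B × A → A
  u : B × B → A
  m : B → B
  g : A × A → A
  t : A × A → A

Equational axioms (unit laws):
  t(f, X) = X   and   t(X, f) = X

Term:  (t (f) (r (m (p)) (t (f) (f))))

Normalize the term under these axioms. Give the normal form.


normal form = (r (m (p)) (f))

1. (t (f) (r (m (p)) (t (f) (f))))  →  (r (m (p)) (t (f) (f)))
2. (r (m (p)) (t (f) (f)))  →  (r (m (p)) (f))


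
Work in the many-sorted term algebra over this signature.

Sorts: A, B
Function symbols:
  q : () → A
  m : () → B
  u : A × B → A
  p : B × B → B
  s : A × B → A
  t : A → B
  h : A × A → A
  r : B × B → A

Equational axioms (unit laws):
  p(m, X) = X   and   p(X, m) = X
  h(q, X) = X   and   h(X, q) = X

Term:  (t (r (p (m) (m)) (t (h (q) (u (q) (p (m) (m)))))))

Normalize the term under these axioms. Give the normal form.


normal form = (t (r (m) (t (u (q) (m)))))

1. (t (r (p (m) (m)) (t (h (q) (u (q) (p (m) (m)))))))  →  (t (r (m) (t (h (q) (u (q) (p (m) (m)))))))
2. (t (r (m) (t (h (q) (u (q) (p (m) (m)))))))  →  (t (r (m) (t (u (q) (p (m) (m))))))
3. (t (r (m) (t (u (q) (p (m) (m))))))  →  (t (r (m) (t (u (q) (m)))))


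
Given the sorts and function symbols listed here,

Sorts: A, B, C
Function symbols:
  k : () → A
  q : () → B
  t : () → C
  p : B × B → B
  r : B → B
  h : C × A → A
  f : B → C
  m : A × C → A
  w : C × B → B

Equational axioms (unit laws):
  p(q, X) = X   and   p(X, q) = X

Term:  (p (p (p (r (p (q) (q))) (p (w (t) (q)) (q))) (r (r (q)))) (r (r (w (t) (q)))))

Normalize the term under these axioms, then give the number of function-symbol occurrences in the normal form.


size = 16

1. (p (p (p (r (p (q) (q))) (p (w (t) (q)) (q))) (r (r (q)))) (r (r (w (t) (q)))))  →  (p (p (p (r (q)) (p (w (t) (q)) (q))) (r (r (q)))) (r (r (w (t) (q)))))
2. (p (p (p (r (q)) (p (w (t) (q)) (q))) (r (r (q)))) (r (r (w (t) (q)))))  →  (p (p (p (r (q)) (w (t) (q))) (r (r (q)))) (r (r (w (t) (q)))))
normal form: (p (p (p (r (q)) (w (t) (q))) (r (r (q)))) (r (r (w (t) (q)))))


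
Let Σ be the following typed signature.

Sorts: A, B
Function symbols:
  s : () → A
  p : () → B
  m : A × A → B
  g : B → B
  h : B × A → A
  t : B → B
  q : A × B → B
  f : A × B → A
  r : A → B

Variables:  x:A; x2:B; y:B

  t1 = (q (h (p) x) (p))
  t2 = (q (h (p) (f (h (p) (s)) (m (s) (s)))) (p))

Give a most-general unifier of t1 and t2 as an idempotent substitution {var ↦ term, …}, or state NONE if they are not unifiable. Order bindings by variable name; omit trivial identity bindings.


{x ↦ (f (h (p) (s)) (m (s) (s)))}


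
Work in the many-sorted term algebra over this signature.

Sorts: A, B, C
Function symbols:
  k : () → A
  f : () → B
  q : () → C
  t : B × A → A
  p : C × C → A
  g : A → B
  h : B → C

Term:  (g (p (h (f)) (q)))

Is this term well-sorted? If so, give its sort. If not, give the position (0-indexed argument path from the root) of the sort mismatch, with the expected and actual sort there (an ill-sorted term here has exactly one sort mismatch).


      (f) : B
    (h (f)) : C
    (q) : C
  (p (h (f)) (q)) : A
(g (p (h (f)) (q))) : B

well-sorted; sort = B


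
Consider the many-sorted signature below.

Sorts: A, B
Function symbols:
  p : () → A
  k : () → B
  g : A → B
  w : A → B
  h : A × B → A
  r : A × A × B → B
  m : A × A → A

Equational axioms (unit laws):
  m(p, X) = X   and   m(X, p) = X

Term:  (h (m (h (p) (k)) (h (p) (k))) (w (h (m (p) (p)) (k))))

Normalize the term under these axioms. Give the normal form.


normal form = (h (m (h (p) (k)) (h (p) (k))) (w (h (p) (k))))

1. (h (m (h (p) (k)) (h (p) (k))) (w (h (m (p) (p)) (k))))  →  (h (m (h (p) (k)) (h (p) (k))) (w (h (p) (k))))


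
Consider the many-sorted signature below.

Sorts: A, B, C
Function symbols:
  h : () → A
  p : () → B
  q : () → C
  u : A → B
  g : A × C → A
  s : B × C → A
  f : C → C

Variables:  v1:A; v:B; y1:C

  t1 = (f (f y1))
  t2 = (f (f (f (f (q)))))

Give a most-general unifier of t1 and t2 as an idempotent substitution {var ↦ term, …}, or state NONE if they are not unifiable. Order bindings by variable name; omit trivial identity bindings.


{y1 ↦ (f (f (q)))}


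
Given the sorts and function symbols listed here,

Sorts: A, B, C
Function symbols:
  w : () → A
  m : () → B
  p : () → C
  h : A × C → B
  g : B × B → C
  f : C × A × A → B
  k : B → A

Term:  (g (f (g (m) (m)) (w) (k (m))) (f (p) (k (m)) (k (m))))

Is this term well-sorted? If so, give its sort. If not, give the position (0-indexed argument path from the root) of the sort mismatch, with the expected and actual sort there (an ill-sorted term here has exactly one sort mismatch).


      (m) : B
      (m) : B
    (g (m) (m)) : C
    (w) : A
      (m) : B
    (k (m)) : A
  (f (g (m) (m)) (w) (k (m))) : B
    (p) : C
      (m) : B
    (k (m)) : A
      (m) : B
    (k (m)) : A
  (f (p) (k (m)) (k (m))) : B
(g (f (g (m) (m)) (w) (k (m))) (f (p) (k (m)) (k (m)))) : C

well-sorted; sort = C


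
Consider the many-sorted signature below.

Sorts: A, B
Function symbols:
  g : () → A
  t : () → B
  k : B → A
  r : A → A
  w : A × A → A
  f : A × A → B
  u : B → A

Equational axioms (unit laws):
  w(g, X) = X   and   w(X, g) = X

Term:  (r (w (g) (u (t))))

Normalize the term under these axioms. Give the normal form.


1. (r (w (g) (u (t))))  →  (r (u (t)))

normal form = (r (u (t)))


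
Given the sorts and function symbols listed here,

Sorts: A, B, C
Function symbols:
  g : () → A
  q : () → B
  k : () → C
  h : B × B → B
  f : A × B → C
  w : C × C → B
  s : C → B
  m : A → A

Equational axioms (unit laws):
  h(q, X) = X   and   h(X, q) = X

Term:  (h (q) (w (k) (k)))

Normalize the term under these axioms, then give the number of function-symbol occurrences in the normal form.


size = 3

1. (h (q) (w (k) (k)))  →  (w (k) (k))
normal form: (w (k) (k))


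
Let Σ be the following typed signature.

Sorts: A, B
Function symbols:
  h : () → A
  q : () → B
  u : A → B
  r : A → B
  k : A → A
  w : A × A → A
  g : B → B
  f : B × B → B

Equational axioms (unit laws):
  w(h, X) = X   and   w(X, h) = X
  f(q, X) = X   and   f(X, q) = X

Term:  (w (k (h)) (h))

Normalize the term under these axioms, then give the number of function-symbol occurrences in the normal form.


1. (w (k (h)) (h))  →  (k (h))
normal form: (k (h))

size = 2


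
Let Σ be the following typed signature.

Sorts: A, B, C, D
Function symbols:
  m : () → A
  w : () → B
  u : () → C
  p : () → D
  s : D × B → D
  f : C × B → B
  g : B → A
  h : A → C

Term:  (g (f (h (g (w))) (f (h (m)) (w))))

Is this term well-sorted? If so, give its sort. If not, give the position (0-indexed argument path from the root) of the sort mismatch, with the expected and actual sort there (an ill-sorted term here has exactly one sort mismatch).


        (w) : B
      (g (w)) : A
    (h (g (w))) : C
        (m) : A
      (h (m)) : C
      (w) : B
    (f (h (m)) (w)) : B
  (f (h (g (w))) (f (h (m)) (w))) : B
(g (f (h (g (w))) (f (h (m)) (w)))) : A

well-sorted; sort = A


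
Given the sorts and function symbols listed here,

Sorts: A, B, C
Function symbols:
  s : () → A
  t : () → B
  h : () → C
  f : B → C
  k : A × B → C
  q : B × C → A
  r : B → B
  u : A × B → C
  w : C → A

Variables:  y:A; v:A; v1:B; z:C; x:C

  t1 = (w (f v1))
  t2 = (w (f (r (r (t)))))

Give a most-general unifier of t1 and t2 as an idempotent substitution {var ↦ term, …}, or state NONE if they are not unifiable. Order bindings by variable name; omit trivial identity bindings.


{v1 ↦ (r (r (t)))}


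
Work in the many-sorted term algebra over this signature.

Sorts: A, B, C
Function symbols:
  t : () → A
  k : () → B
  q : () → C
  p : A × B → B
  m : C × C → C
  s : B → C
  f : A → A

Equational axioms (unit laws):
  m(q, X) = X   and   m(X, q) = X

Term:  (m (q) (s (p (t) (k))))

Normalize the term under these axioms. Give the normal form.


normal form = (s (p (t) (k)))

1. (m (q) (s (p (t) (k))))  →  (s (p (t) (k)))


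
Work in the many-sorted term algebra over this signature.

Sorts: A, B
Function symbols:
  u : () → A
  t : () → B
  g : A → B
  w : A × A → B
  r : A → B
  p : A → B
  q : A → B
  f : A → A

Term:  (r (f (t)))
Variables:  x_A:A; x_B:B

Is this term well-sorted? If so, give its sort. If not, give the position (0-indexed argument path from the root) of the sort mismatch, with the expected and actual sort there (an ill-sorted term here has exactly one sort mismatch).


    (t) : B
  (f (t)) : ✗ arg 0 at [0, 0] has sort B, expected A

ill-sorted at position [0, 0]: expected A, got B


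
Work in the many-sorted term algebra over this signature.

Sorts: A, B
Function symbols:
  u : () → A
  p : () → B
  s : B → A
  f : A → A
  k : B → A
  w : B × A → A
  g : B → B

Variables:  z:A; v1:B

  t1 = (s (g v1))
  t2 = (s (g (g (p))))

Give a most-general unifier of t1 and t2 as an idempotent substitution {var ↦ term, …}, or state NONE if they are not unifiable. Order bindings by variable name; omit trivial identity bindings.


{v1 ↦ (g (p))}


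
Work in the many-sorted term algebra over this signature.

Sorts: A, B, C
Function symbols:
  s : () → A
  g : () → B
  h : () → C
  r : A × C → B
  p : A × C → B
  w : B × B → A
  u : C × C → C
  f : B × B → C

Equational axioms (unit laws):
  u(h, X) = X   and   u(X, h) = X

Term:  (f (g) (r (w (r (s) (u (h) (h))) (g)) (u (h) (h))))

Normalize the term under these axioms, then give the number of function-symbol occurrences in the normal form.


1. (f (g) (r (w (r (s) (u (h) (h))) (g)) (u (h) (h))))  →  (f (g) (r (w (r (s) (h)) (g)) (u (h) (h))))
2. (f (g) (r (w (r (s) (h)) (g)) (u (h) (h))))  →  (f (g) (r (w (r (s) (h)) (g)) (h)))
normal form: (f (g) (r (w (r (s) (h)) (g)) (h)))

size = 9


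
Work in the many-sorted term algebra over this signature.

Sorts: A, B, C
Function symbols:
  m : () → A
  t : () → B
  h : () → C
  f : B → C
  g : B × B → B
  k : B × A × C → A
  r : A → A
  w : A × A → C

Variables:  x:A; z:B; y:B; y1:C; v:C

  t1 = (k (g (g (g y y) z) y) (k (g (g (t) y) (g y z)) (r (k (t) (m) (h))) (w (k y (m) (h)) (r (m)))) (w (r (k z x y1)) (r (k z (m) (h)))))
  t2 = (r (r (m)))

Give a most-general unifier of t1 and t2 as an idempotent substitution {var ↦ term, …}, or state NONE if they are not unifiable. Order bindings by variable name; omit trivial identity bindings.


head clash or occurs-check failure — not unifiable

NONE (not unifiable)


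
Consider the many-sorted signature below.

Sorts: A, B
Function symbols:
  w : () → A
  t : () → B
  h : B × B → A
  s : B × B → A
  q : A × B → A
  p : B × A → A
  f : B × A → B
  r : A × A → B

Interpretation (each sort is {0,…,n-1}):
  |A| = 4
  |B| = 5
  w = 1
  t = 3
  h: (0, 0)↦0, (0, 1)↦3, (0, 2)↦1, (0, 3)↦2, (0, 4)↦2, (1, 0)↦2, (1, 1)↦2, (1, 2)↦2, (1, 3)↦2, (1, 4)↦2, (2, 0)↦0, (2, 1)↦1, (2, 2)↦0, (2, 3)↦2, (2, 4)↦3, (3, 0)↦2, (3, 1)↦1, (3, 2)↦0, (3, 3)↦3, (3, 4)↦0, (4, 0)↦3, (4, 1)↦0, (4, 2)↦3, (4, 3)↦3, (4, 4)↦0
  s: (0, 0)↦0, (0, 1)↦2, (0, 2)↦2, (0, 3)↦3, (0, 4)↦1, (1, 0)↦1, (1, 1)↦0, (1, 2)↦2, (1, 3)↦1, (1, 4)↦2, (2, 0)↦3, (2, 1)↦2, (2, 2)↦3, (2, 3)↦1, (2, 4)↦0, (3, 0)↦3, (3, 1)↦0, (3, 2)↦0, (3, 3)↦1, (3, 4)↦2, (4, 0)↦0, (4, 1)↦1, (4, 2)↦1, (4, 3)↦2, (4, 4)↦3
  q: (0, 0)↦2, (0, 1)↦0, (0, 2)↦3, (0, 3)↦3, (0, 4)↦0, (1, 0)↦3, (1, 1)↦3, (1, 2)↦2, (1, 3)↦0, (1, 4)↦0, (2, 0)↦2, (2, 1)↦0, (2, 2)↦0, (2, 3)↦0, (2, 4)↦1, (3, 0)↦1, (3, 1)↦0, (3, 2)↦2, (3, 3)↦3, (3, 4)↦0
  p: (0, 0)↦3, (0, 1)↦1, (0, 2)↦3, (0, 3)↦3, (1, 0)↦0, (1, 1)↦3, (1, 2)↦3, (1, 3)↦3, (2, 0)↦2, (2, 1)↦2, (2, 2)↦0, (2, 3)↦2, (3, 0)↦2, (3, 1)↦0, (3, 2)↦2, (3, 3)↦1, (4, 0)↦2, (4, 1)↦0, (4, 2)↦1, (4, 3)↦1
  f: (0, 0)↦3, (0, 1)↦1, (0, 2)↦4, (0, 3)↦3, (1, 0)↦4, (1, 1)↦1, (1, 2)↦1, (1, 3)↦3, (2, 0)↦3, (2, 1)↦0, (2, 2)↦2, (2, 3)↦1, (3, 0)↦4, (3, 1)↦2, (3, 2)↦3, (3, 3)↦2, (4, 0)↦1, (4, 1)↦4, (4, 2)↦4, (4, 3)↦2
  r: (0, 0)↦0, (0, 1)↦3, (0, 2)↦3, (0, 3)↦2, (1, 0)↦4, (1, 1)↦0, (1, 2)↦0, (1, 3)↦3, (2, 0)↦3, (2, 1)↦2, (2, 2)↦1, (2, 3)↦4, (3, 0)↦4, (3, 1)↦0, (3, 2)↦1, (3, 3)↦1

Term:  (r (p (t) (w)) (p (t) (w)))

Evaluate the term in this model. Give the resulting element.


  t = 3
  w = 1
  (p (t) (w)) = p(3, 1) = 0
  t = 3
  w = 1
  (p (t) (w)) = p(3, 1) = 0
  (r (p (t) (w)) (p (t) (w))) = r(0, 0) = 0

value = 0


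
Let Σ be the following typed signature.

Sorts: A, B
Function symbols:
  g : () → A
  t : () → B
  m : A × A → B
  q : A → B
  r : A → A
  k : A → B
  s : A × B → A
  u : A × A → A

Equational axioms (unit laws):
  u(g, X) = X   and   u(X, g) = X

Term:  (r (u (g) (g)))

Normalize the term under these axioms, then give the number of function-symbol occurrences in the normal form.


1. (r (u (g) (g)))  →  (r (g))
normal form: (r (g))

size = 2


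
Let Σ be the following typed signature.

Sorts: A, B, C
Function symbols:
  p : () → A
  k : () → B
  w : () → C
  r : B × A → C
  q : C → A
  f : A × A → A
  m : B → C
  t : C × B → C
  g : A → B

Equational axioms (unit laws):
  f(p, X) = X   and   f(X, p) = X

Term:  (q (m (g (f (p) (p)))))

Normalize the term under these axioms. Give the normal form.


1. (q (m (g (f (p) (p)))))  →  (q (m (g (p))))

normal form = (q (m (g (p))))
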